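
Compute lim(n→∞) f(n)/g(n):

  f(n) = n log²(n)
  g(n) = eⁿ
0

Since n log²(n) (O(n log² n)) grows slower than eⁿ (O(eⁿ)),
the ratio f(n)/g(n) → 0 as n → ∞.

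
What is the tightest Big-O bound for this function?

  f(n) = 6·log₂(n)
O(log n)

The dominant term in 6·log₂(n) is 6·log₂(n), which is Θ(log n).
Constants are absorbed, so the tightest bound is O(log n).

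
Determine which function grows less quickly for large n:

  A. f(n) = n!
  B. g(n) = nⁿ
A

f(n) = n! is O(n!), while g(n) = nⁿ is O(nⁿ).
Since O(n!) grows slower than O(nⁿ), f(n) is dominated.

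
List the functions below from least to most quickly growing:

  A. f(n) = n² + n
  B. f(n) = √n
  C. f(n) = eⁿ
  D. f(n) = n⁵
B < A < D < C

Comparing growth rates:
B = √n is O(√n)
A = n² + n is O(n²)
D = n⁵ is O(n⁵)
C = eⁿ is O(eⁿ)

Therefore, the order from slowest to fastest is: B < A < D < C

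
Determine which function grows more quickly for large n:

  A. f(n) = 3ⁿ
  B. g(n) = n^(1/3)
A

f(n) = 3ⁿ is O(3ⁿ), while g(n) = n^(1/3) is O(n^(1/3)).
Since O(3ⁿ) grows faster than O(n^(1/3)), f(n) dominates.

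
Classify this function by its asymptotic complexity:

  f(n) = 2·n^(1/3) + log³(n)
O(n^(1/3))

The dominant term in 2·n^(1/3) + log³(n) is 2·n^(1/3), which is Θ(n^(1/3)).
Lower-order terms (log³(n)) are asymptotically negligible.
Constants are absorbed, so the tightest bound is O(n^(1/3)).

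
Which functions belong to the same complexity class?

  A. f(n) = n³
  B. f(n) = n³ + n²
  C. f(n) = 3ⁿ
A and B

Examining each function:
  A. n³ is O(n³)
  B. n³ + n² is O(n³)
  C. 3ⁿ is O(3ⁿ)

Functions A and B both have the same complexity class.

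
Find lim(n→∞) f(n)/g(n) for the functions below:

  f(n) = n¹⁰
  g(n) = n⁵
∞

Since n¹⁰ (O(n¹⁰)) grows faster than n⁵ (O(n⁵)),
the ratio f(n)/g(n) → ∞ as n → ∞.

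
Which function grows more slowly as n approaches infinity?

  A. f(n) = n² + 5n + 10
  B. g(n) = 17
B

f(n) = n² + 5n + 10 is O(n²), while g(n) = 17 is O(1).
Since O(1) grows slower than O(n²), g(n) is dominated.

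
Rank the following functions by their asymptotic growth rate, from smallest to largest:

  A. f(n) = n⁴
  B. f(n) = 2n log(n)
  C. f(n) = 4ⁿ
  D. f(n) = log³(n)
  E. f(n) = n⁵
D < B < A < E < C

Comparing growth rates:
D = log³(n) is O(log³ n)
B = 2n log(n) is O(n log n)
A = n⁴ is O(n⁴)
E = n⁵ is O(n⁵)
C = 4ⁿ is O(4ⁿ)

Therefore, the order from slowest to fastest is: D < B < A < E < C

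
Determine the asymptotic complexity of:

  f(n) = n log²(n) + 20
O(n log² n)

The dominant term in n log²(n) + 20 is n log²(n), which is Θ(n log² n).
Lower-order terms (20) are asymptotically negligible.
Constants are absorbed, so the tightest bound is O(n log² n).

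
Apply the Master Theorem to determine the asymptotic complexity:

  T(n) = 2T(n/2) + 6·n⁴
Θ(n⁴)

Master Theorem: a = 2, b = 2, f(n) = 6·n⁴.
Compute the critical exponent d = log₂(2) = 1.
Compare f(n) = Θ(n⁴) against n^d:
  k = 4 > d = 1, so f(n) = Ω(n^(d+ε)) — Case 3.
  Regularity: a·(n/b)^4/n^4 = a/b^4 = 2/16 < 1 ✓.
  The top-level work dominates: T(n) = Θ(f(n)) = Θ(n⁴).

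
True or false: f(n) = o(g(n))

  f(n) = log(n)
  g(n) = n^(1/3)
True

f(n) = log(n) is O(log n), and g(n) = n^(1/3) is O(n^(1/3)).
Since O(log n) grows strictly slower than O(n^(1/3)), f(n) = o(g(n)) is true.
This means lim(n→∞) f(n)/g(n) = 0.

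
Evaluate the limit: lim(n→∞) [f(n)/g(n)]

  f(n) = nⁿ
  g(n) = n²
∞

Since nⁿ (O(nⁿ)) grows faster than n² (O(n²)),
the ratio f(n)/g(n) → ∞ as n → ∞.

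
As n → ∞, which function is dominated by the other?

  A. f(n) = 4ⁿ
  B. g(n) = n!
A

f(n) = 4ⁿ is O(4ⁿ), while g(n) = n! is O(n!).
Since O(4ⁿ) grows slower than O(n!), f(n) is dominated.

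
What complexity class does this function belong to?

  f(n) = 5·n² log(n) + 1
O(n² log n)

The dominant term in 5·n² log(n) + 1 is 5·n² log(n), which is Θ(n² log n).
Lower-order terms (1) are asymptotically negligible.
Constants are absorbed, so the tightest bound is O(n² log n).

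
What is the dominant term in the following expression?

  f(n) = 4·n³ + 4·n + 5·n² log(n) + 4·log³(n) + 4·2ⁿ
4·2ⁿ

Looking at each term:
  - 4·n³ is O(n³)
  - 4·n is O(n)
  - 5·n² log(n) is O(n² log n)
  - 4·log³(n) is O(log³ n)
  - 4·2ⁿ is O(2ⁿ)

The term 4·2ⁿ (O(2ⁿ)) grows fastest and dominates all others.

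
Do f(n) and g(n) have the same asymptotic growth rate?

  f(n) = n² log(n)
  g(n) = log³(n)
False

f(n) = n² log(n) is O(n² log n), and g(n) = log³(n) is O(log³ n).
Since they have different growth rates, f(n) = Θ(g(n)) is false.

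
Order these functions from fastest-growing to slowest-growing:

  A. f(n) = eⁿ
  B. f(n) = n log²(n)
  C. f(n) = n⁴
A > C > B

Comparing growth rates:
A = eⁿ is O(eⁿ)
C = n⁴ is O(n⁴)
B = n log²(n) is O(n log² n)

Therefore, the order from fastest to slowest is: A > C > B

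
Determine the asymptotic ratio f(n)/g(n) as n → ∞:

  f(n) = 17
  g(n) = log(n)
0

Since 17 (O(1)) grows slower than log(n) (O(log n)),
the ratio f(n)/g(n) → 0 as n → ∞.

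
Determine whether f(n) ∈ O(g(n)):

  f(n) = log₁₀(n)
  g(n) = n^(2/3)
True

f(n) = log₁₀(n) is O(log n), and g(n) = n^(2/3) is O(n^(2/3)).
Since O(log n) ⊆ O(n^(2/3)) (f grows no faster than g), f(n) = O(g(n)) is true.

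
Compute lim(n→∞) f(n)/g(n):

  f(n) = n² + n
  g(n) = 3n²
1/3

Since n² + n and 3n² have the same growth rate (O(n²)),
the ratio converges to a constant: 1/3.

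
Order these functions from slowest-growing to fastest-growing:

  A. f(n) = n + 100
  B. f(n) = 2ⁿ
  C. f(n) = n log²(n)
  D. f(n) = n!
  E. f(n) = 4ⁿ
A < C < B < E < D

Comparing growth rates:
A = n + 100 is O(n)
C = n log²(n) is O(n log² n)
B = 2ⁿ is O(2ⁿ)
E = 4ⁿ is O(4ⁿ)
D = n! is O(n!)

Therefore, the order from slowest to fastest is: A < C < B < E < D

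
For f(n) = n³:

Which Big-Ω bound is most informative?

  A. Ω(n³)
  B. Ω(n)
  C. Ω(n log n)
A

f(n) = n³ is Ω(n³).
All listed options are valid Big-Ω bounds (lower bounds),
but Ω(n³) is the tightest (largest valid bound).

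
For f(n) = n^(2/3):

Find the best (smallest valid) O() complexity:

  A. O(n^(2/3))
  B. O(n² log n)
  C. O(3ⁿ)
A

f(n) = n^(2/3) is O(n^(2/3)).
All listed options are valid Big-O bounds (upper bounds),
but O(n^(2/3)) is the tightest (smallest valid bound).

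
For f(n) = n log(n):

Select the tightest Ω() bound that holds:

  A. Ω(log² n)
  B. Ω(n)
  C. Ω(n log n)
C

f(n) = n log(n) is Ω(n log n).
All listed options are valid Big-Ω bounds (lower bounds),
but Ω(n log n) is the tightest (largest valid bound).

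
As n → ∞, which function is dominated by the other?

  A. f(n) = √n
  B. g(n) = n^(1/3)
B

f(n) = √n is O(√n), while g(n) = n^(1/3) is O(n^(1/3)).
Since O(n^(1/3)) grows slower than O(√n), g(n) is dominated.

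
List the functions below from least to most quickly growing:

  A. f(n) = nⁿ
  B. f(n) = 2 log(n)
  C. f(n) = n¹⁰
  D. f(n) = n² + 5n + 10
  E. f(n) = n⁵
B < D < E < C < A

Comparing growth rates:
B = 2 log(n) is O(log n)
D = n² + 5n + 10 is O(n²)
E = n⁵ is O(n⁵)
C = n¹⁰ is O(n¹⁰)
A = nⁿ is O(nⁿ)

Therefore, the order from slowest to fastest is: B < D < E < C < A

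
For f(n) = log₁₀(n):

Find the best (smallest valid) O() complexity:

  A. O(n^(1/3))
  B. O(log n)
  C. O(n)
B

f(n) = log₁₀(n) is O(log n).
All listed options are valid Big-O bounds (upper bounds),
but O(log n) is the tightest (smallest valid bound).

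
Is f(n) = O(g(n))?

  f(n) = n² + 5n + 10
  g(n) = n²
True

f(n) = n² + 5n + 10 and g(n) = n² are both O(n²).
Big-O permits equal growth rates (f ≤ c·g for some c), so f(n) = O(g(n)) is true.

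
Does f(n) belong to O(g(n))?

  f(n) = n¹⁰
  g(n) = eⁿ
True

f(n) = n¹⁰ is O(n¹⁰), and g(n) = eⁿ is O(eⁿ).
Since O(n¹⁰) ⊆ O(eⁿ) (f grows no faster than g), f(n) = O(g(n)) is true.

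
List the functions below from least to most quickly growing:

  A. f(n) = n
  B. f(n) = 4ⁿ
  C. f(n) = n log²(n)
A < C < B

Comparing growth rates:
A = n is O(n)
C = n log²(n) is O(n log² n)
B = 4ⁿ is O(4ⁿ)

Therefore, the order from slowest to fastest is: A < C < B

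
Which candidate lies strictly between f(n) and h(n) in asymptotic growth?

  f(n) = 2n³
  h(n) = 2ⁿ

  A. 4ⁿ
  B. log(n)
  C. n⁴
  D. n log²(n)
C

We need g(n) with 2n³ = o(g(n)) and g(n) = o(2ⁿ), i.e. O(n³) ≺ g ≺ O(2ⁿ).
Check each option:
  A. 4ⁿ — O(4ⁿ) does not grow strictly slower than h(n)
  B. log(n) — O(log n) does not grow strictly faster than f(n)
  C. n⁴ — O(n⁴) is strictly between O(n³) and O(2ⁿ) ✓
  D. n log²(n) — O(n log² n) does not grow strictly faster than f(n)

Only option C (n⁴) lies strictly between.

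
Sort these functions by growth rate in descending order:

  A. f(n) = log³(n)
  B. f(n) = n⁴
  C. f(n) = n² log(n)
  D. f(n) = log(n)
B > C > A > D

Comparing growth rates:
B = n⁴ is O(n⁴)
C = n² log(n) is O(n² log n)
A = log³(n) is O(log³ n)
D = log(n) is O(log n)

Therefore, the order from fastest to slowest is: B > C > A > D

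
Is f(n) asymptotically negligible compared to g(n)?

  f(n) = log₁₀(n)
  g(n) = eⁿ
True

f(n) = log₁₀(n) is O(log n), and g(n) = eⁿ is O(eⁿ).
Since O(log n) grows strictly slower than O(eⁿ), f(n) = o(g(n)) is true.
This means lim(n→∞) f(n)/g(n) = 0.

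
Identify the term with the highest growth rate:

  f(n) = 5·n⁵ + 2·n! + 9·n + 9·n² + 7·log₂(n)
2·n!

Looking at each term:
  - 5·n⁵ is O(n⁵)
  - 2·n! is O(n!)
  - 9·n is O(n)
  - 9·n² is O(n²)
  - 7·log₂(n) is O(log n)

The term 2·n! (O(n!)) grows fastest and dominates all others.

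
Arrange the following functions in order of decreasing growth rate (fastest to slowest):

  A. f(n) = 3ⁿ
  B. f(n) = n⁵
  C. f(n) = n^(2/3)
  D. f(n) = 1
A > B > C > D

Comparing growth rates:
A = 3ⁿ is O(3ⁿ)
B = n⁵ is O(n⁵)
C = n^(2/3) is O(n^(2/3))
D = 1 is O(1)

Therefore, the order from fastest to slowest is: A > B > C > D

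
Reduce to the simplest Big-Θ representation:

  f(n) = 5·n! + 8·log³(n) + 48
Θ(n!)

Order the terms by growth rate: 48 ≺ 8·log³(n) ≺ 5·n!.
The fastest-growing term 5·n! dominates as n → ∞; dropping its constant factor gives Θ(n!).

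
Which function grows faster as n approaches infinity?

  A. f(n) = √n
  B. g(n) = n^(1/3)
A

f(n) = √n is O(√n), while g(n) = n^(1/3) is O(n^(1/3)).
Since O(√n) grows faster than O(n^(1/3)), f(n) dominates.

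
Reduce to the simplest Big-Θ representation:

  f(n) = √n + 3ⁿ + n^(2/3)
Θ(3ⁿ)

Order the terms by growth rate: √n ≺ n^(2/3) ≺ 3ⁿ.
The fastest-growing term 3ⁿ dominates as n → ∞; dropping its constant factor gives Θ(3ⁿ).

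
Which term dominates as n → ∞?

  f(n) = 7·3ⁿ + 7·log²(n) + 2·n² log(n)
7·3ⁿ

Looking at each term:
  - 7·3ⁿ is O(3ⁿ)
  - 7·log²(n) is O(log² n)
  - 2·n² log(n) is O(n² log n)

The term 7·3ⁿ (O(3ⁿ)) grows fastest and dominates all others.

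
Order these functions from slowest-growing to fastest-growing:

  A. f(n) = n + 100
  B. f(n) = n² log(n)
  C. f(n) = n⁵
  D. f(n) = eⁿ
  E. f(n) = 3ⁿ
A < B < C < D < E

Comparing growth rates:
A = n + 100 is O(n)
B = n² log(n) is O(n² log n)
C = n⁵ is O(n⁵)
D = eⁿ is O(eⁿ)
E = 3ⁿ is O(3ⁿ)

Therefore, the order from slowest to fastest is: A < B < C < D < E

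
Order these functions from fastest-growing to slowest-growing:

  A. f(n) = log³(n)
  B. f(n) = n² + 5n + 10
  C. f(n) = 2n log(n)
B > C > A

Comparing growth rates:
B = n² + 5n + 10 is O(n²)
C = 2n log(n) is O(n log n)
A = log³(n) is O(log³ n)

Therefore, the order from fastest to slowest is: B > C > A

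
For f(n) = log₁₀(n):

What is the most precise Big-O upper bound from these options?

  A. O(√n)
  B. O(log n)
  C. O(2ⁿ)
B

f(n) = log₁₀(n) is O(log n).
All listed options are valid Big-O bounds (upper bounds),
but O(log n) is the tightest (smallest valid bound).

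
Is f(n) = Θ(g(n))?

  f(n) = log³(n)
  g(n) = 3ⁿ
False

f(n) = log³(n) is O(log³ n), and g(n) = 3ⁿ is O(3ⁿ).
Since they have different growth rates, f(n) = Θ(g(n)) is false.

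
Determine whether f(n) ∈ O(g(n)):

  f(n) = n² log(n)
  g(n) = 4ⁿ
True

f(n) = n² log(n) is O(n² log n), and g(n) = 4ⁿ is O(4ⁿ).
Since O(n² log n) ⊆ O(4ⁿ) (f grows no faster than g), f(n) = O(g(n)) is true.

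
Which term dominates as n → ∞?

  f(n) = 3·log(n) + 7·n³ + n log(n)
7·n³

Looking at each term:
  - 3·log(n) is O(log n)
  - 7·n³ is O(n³)
  - n log(n) is O(n log n)

The term 7·n³ (O(n³)) grows fastest and dominates all others.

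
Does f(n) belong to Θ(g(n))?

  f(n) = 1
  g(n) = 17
True

f(n) = 1 and g(n) = 17 are both O(1).
Since they have the same asymptotic growth rate, f(n) = Θ(g(n)) is true.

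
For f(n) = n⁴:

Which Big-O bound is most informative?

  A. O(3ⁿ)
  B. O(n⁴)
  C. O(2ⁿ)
B

f(n) = n⁴ is O(n⁴).
All listed options are valid Big-O bounds (upper bounds),
but O(n⁴) is the tightest (smallest valid bound).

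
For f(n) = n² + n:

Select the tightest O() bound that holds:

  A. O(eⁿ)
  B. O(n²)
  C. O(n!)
B

f(n) = n² + n is O(n²).
All listed options are valid Big-O bounds (upper bounds),
but O(n²) is the tightest (smallest valid bound).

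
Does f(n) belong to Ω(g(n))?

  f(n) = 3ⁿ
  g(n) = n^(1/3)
True

f(n) = 3ⁿ is O(3ⁿ), and g(n) = n^(1/3) is O(n^(1/3)).
Since O(3ⁿ) grows at least as fast as O(n^(1/3)), f(n) = Ω(g(n)) is true.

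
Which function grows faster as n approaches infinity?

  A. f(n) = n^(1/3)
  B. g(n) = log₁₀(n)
A

f(n) = n^(1/3) is O(n^(1/3)), while g(n) = log₁₀(n) is O(log n).
Since O(n^(1/3)) grows faster than O(log n), f(n) dominates.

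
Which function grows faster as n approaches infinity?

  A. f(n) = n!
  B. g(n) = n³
A

f(n) = n! is O(n!), while g(n) = n³ is O(n³).
Since O(n!) grows faster than O(n³), f(n) dominates.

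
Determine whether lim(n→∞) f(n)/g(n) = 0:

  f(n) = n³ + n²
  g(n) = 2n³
False

f(n) = n³ + n² is O(n³), and g(n) = 2n³ is O(n³).
Since they have the same growth rate, f(n) = o(g(n)) is false.
(f = o(g) requires f to grow strictly slower, not equal.)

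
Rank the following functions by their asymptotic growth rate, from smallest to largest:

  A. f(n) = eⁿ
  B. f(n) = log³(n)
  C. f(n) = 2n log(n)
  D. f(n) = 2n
B < D < C < A

Comparing growth rates:
B = log³(n) is O(log³ n)
D = 2n is O(n)
C = 2n log(n) is O(n log n)
A = eⁿ is O(eⁿ)

Therefore, the order from slowest to fastest is: B < D < C < A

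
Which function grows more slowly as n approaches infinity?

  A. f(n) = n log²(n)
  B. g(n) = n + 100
B

f(n) = n log²(n) is O(n log² n), while g(n) = n + 100 is O(n).
Since O(n) grows slower than O(n log² n), g(n) is dominated.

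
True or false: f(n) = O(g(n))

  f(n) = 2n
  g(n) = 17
False

f(n) = 2n is O(n), and g(n) = 17 is O(1).
Since O(n) grows faster than O(1), f(n) = O(g(n)) is false.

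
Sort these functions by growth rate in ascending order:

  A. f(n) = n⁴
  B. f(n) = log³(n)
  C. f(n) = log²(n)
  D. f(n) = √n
C < B < D < A

Comparing growth rates:
C = log²(n) is O(log² n)
B = log³(n) is O(log³ n)
D = √n is O(√n)
A = n⁴ is O(n⁴)

Therefore, the order from slowest to fastest is: C < B < D < A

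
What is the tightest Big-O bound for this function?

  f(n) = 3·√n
O(√n)

The dominant term in 3·√n is 3·√n, which is Θ(√n).
Constants are absorbed, so the tightest bound is O(√n).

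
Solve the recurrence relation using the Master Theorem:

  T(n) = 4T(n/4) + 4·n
Θ(n log n)

Master Theorem: a = 4, b = 4, f(n) = 4·n.
Compute the critical exponent d = log₄(4) = 1.
Compare f(n) = Θ(n) against n^d:
  k = 1 = d, so f(n) = Θ(n^d) — Case 2.
  Work is balanced across levels: T(n) = Θ(n^d log n) = Θ(n log n).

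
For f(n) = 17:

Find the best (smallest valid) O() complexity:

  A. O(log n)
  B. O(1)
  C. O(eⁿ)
B

f(n) = 17 is O(1).
All listed options are valid Big-O bounds (upper bounds),
but O(1) is the tightest (smallest valid bound).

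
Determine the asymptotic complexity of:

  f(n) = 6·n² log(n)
O(n² log n)

The dominant term in 6·n² log(n) is 6·n² log(n), which is Θ(n² log n).
Constants are absorbed, so the tightest bound is O(n² log n).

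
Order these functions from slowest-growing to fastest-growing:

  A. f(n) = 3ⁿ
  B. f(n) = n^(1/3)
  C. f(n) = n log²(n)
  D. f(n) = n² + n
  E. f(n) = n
B < E < C < D < A

Comparing growth rates:
B = n^(1/3) is O(n^(1/3))
E = n is O(n)
C = n log²(n) is O(n log² n)
D = n² + n is O(n²)
A = 3ⁿ is O(3ⁿ)

Therefore, the order from slowest to fastest is: B < E < C < D < A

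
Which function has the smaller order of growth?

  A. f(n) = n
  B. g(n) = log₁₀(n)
B

f(n) = n is O(n), while g(n) = log₁₀(n) is O(log n).
Since O(log n) grows slower than O(n), g(n) is dominated.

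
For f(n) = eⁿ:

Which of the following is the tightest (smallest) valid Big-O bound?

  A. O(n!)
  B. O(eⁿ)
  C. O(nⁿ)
B

f(n) = eⁿ is O(eⁿ).
All listed options are valid Big-O bounds (upper bounds),
but O(eⁿ) is the tightest (smallest valid bound).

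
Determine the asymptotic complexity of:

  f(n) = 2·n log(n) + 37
O(n log n)

The dominant term in 2·n log(n) + 37 is 2·n log(n), which is Θ(n log n).
Lower-order terms (37) are asymptotically negligible.
Constants are absorbed, so the tightest bound is O(n log n).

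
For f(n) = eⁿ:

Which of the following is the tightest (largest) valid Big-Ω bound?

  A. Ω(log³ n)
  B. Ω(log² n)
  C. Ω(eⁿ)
C

f(n) = eⁿ is Ω(eⁿ).
All listed options are valid Big-Ω bounds (lower bounds),
but Ω(eⁿ) is the tightest (largest valid bound).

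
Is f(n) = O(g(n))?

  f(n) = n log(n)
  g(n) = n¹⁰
True

f(n) = n log(n) is O(n log n), and g(n) = n¹⁰ is O(n¹⁰).
Since O(n log n) ⊆ O(n¹⁰) (f grows no faster than g), f(n) = O(g(n)) is true.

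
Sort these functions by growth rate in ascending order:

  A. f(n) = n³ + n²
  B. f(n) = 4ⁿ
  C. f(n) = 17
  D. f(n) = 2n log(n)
C < D < A < B

Comparing growth rates:
C = 17 is O(1)
D = 2n log(n) is O(n log n)
A = n³ + n² is O(n³)
B = 4ⁿ is O(4ⁿ)

Therefore, the order from slowest to fastest is: C < D < A < B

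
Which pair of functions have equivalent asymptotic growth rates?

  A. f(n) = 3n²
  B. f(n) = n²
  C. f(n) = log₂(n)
A and B

Examining each function:
  A. 3n² is O(n²)
  B. n² is O(n²)
  C. log₂(n) is O(log n)

Functions A and B both have the same complexity class.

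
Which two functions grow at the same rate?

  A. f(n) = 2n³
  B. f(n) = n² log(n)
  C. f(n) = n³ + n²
A and C

Examining each function:
  A. 2n³ is O(n³)
  B. n² log(n) is O(n² log n)
  C. n³ + n² is O(n³)

Functions A and C both have the same complexity class.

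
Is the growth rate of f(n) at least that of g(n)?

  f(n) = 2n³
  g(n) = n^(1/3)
True

f(n) = 2n³ is O(n³), and g(n) = n^(1/3) is O(n^(1/3)).
Since O(n³) grows at least as fast as O(n^(1/3)), f(n) = Ω(g(n)) is true.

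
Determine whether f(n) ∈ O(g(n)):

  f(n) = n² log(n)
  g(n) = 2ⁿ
True

f(n) = n² log(n) is O(n² log n), and g(n) = 2ⁿ is O(2ⁿ).
Since O(n² log n) ⊆ O(2ⁿ) (f grows no faster than g), f(n) = O(g(n)) is true.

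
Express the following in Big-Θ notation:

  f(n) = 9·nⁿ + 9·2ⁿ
Θ(nⁿ)

Order the terms by growth rate: 9·2ⁿ ≺ 9·nⁿ.
The fastest-growing term 9·nⁿ dominates as n → ∞; dropping its constant factor gives Θ(nⁿ).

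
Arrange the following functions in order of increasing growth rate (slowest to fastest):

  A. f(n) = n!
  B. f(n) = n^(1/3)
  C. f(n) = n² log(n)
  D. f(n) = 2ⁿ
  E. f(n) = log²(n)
E < B < C < D < A

Comparing growth rates:
E = log²(n) is O(log² n)
B = n^(1/3) is O(n^(1/3))
C = n² log(n) is O(n² log n)
D = 2ⁿ is O(2ⁿ)
A = n! is O(n!)

Therefore, the order from slowest to fastest is: E < B < C < D < A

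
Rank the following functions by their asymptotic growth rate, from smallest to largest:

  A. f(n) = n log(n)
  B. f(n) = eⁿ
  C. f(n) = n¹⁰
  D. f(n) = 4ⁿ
A < C < B < D

Comparing growth rates:
A = n log(n) is O(n log n)
C = n¹⁰ is O(n¹⁰)
B = eⁿ is O(eⁿ)
D = 4ⁿ is O(4ⁿ)

Therefore, the order from slowest to fastest is: A < C < B < D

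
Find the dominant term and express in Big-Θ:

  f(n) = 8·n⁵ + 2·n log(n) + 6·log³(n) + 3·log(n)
Θ(n⁵)

Order the terms by growth rate: 3·log(n) ≺ 6·log³(n) ≺ 2·n log(n) ≺ 8·n⁵.
The fastest-growing term 8·n⁵ dominates as n → ∞; dropping its constant factor gives Θ(n⁵).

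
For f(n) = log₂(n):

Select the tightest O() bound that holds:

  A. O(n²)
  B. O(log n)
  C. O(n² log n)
B

f(n) = log₂(n) is O(log n).
All listed options are valid Big-O bounds (upper bounds),
but O(log n) is the tightest (smallest valid bound).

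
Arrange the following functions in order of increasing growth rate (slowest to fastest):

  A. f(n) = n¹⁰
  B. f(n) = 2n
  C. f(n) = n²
B < C < A

Comparing growth rates:
B = 2n is O(n)
C = n² is O(n²)
A = n¹⁰ is O(n¹⁰)

Therefore, the order from slowest to fastest is: B < C < A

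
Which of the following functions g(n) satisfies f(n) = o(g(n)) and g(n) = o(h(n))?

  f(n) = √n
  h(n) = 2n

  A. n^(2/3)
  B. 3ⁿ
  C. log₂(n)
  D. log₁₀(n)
A

We need g(n) with √n = o(g(n)) and g(n) = o(2n), i.e. O(√n) ≺ g ≺ O(n).
Check each option:
  A. n^(2/3) — O(n^(2/3)) is strictly between O(√n) and O(n) ✓
  B. 3ⁿ — O(3ⁿ) does not grow strictly slower than h(n)
  C. log₂(n) — O(log n) does not grow strictly faster than f(n)
  D. log₁₀(n) — O(log n) does not grow strictly faster than f(n)

Only option A (n^(2/3)) lies strictly between.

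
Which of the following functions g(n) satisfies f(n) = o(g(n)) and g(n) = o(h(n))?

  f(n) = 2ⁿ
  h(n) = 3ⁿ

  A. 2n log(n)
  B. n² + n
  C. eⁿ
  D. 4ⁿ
C

We need g(n) with 2ⁿ = o(g(n)) and g(n) = o(3ⁿ), i.e. O(2ⁿ) ≺ g ≺ O(3ⁿ).
Check each option:
  A. 2n log(n) — O(n log n) does not grow strictly faster than f(n)
  B. n² + n — O(n²) does not grow strictly faster than f(n)
  C. eⁿ — O(eⁿ) is strictly between O(2ⁿ) and O(3ⁿ) ✓
  D. 4ⁿ — O(4ⁿ) does not grow strictly slower than h(n)

Only option C (eⁿ) lies strictly between.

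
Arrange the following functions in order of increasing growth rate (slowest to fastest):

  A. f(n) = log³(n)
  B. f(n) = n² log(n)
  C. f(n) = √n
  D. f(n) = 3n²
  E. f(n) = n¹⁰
A < C < D < B < E

Comparing growth rates:
A = log³(n) is O(log³ n)
C = √n is O(√n)
D = 3n² is O(n²)
B = n² log(n) is O(n² log n)
E = n¹⁰ is O(n¹⁰)

Therefore, the order from slowest to fastest is: A < C < D < B < E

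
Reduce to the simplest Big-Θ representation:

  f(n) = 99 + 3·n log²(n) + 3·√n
Θ(n log² n)

Order the terms by growth rate: 99 ≺ 3·√n ≺ 3·n log²(n).
The fastest-growing term 3·n log²(n) dominates as n → ∞; dropping its constant factor gives Θ(n log² n).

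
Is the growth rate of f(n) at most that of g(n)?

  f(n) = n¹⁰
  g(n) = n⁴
False

f(n) = n¹⁰ is O(n¹⁰), and g(n) = n⁴ is O(n⁴).
Since O(n¹⁰) grows faster than O(n⁴), f(n) = O(g(n)) is false.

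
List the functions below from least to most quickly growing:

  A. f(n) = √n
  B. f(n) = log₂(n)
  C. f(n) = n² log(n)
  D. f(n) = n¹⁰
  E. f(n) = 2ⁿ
B < A < C < D < E

Comparing growth rates:
B = log₂(n) is O(log n)
A = √n is O(√n)
C = n² log(n) is O(n² log n)
D = n¹⁰ is O(n¹⁰)
E = 2ⁿ is O(2ⁿ)

Therefore, the order from slowest to fastest is: B < A < C < D < E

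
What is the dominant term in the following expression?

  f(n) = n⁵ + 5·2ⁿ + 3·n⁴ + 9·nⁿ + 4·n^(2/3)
9·nⁿ

Looking at each term:
  - n⁵ is O(n⁵)
  - 5·2ⁿ is O(2ⁿ)
  - 3·n⁴ is O(n⁴)
  - 9·nⁿ is O(nⁿ)
  - 4·n^(2/3) is O(n^(2/3))

The term 9·nⁿ (O(nⁿ)) grows fastest and dominates all others.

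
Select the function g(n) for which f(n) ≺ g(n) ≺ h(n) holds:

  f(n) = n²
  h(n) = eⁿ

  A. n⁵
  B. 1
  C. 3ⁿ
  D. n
A

We need g(n) with n² = o(g(n)) and g(n) = o(eⁿ), i.e. O(n²) ≺ g ≺ O(eⁿ).
Check each option:
  A. n⁵ — O(n⁵) is strictly between O(n²) and O(eⁿ) ✓
  B. 1 — O(1) does not grow strictly faster than f(n)
  C. 3ⁿ — O(3ⁿ) does not grow strictly slower than h(n)
  D. n — O(n) does not grow strictly faster than f(n)

Only option A (n⁵) lies strictly between.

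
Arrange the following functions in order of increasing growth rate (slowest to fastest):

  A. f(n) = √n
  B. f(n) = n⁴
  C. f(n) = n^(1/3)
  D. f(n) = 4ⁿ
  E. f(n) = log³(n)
E < C < A < B < D

Comparing growth rates:
E = log³(n) is O(log³ n)
C = n^(1/3) is O(n^(1/3))
A = √n is O(√n)
B = n⁴ is O(n⁴)
D = 4ⁿ is O(4ⁿ)

Therefore, the order from slowest to fastest is: E < C < A < B < D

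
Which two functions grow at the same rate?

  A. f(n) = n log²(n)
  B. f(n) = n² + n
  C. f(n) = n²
B and C

Examining each function:
  A. n log²(n) is O(n log² n)
  B. n² + n is O(n²)
  C. n² is O(n²)

Functions B and C both have the same complexity class.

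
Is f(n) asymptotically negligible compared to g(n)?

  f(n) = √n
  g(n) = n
True

f(n) = √n is O(√n), and g(n) = n is O(n).
Since O(√n) grows strictly slower than O(n), f(n) = o(g(n)) is true.
This means lim(n→∞) f(n)/g(n) = 0.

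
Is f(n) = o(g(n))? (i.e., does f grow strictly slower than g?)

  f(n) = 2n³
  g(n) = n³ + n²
False

f(n) = 2n³ is O(n³), and g(n) = n³ + n² is O(n³).
Since they have the same growth rate, f(n) = o(g(n)) is false.
(f = o(g) requires f to grow strictly slower, not equal.)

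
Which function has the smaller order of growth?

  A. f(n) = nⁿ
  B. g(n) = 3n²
B

f(n) = nⁿ is O(nⁿ), while g(n) = 3n² is O(n²).
Since O(n²) grows slower than O(nⁿ), g(n) is dominated.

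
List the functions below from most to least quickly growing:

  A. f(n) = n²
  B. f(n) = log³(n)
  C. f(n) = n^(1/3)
A > C > B

Comparing growth rates:
A = n² is O(n²)
C = n^(1/3) is O(n^(1/3))
B = log³(n) is O(log³ n)

Therefore, the order from fastest to slowest is: A > C > B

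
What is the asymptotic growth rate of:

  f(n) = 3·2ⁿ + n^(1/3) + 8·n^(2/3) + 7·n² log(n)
Θ(2ⁿ)

Order the terms by growth rate: n^(1/3) ≺ 8·n^(2/3) ≺ 7·n² log(n) ≺ 3·2ⁿ.
The fastest-growing term 3·2ⁿ dominates as n → ∞; dropping its constant factor gives Θ(2ⁿ).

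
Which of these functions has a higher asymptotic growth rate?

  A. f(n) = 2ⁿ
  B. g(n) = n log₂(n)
A

f(n) = 2ⁿ is O(2ⁿ), while g(n) = n log₂(n) is O(n log n).
Since O(2ⁿ) grows faster than O(n log n), f(n) dominates.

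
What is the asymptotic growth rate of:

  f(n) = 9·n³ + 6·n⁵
Θ(n⁵)

Order the terms by growth rate: 9·n³ ≺ 6·n⁵.
The fastest-growing term 6·n⁵ dominates as n → ∞; dropping its constant factor gives Θ(n⁵).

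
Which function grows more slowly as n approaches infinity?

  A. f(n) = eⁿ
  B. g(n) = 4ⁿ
A

f(n) = eⁿ is O(eⁿ), while g(n) = 4ⁿ is O(4ⁿ).
Since O(eⁿ) grows slower than O(4ⁿ), f(n) is dominated.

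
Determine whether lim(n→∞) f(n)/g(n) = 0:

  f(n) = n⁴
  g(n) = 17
False

f(n) = n⁴ is O(n⁴), and g(n) = 17 is O(1).
Since O(n⁴) grows faster than or equal to O(1), f(n) = o(g(n)) is false.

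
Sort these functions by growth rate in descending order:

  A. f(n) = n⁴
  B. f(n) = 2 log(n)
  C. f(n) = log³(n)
A > C > B

Comparing growth rates:
A = n⁴ is O(n⁴)
C = log³(n) is O(log³ n)
B = 2 log(n) is O(log n)

Therefore, the order from fastest to slowest is: A > C > B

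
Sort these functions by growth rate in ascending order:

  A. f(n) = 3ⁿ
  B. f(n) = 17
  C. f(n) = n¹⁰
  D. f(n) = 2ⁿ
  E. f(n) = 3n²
B < E < C < D < A

Comparing growth rates:
B = 17 is O(1)
E = 3n² is O(n²)
C = n¹⁰ is O(n¹⁰)
D = 2ⁿ is O(2ⁿ)
A = 3ⁿ is O(3ⁿ)

Therefore, the order from slowest to fastest is: B < E < C < D < A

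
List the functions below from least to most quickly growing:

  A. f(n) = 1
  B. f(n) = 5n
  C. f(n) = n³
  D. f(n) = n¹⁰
A < B < C < D

Comparing growth rates:
A = 1 is O(1)
B = 5n is O(n)
C = n³ is O(n³)
D = n¹⁰ is O(n¹⁰)

Therefore, the order from slowest to fastest is: A < B < C < D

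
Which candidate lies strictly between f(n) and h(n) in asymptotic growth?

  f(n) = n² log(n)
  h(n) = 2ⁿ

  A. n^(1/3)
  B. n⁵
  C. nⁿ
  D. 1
B

We need g(n) with n² log(n) = o(g(n)) and g(n) = o(2ⁿ), i.e. O(n² log n) ≺ g ≺ O(2ⁿ).
Check each option:
  A. n^(1/3) — O(n^(1/3)) does not grow strictly faster than f(n)
  B. n⁵ — O(n⁵) is strictly between O(n² log n) and O(2ⁿ) ✓
  C. nⁿ — O(nⁿ) does not grow strictly slower than h(n)
  D. 1 — O(1) does not grow strictly faster than f(n)

Only option B (n⁵) lies strictly between.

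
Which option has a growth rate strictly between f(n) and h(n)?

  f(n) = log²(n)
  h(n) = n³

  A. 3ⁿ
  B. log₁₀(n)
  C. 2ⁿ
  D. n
D

We need g(n) with log²(n) = o(g(n)) and g(n) = o(n³), i.e. O(log² n) ≺ g ≺ O(n³).
Check each option:
  A. 3ⁿ — O(3ⁿ) does not grow strictly slower than h(n)
  B. log₁₀(n) — O(log n) does not grow strictly faster than f(n)
  C. 2ⁿ — O(2ⁿ) does not grow strictly slower than h(n)
  D. n — O(n) is strictly between O(log² n) and O(n³) ✓

Only option D (n) lies strictly between.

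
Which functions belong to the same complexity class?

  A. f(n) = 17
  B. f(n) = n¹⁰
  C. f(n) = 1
A and C

Examining each function:
  A. 17 is O(1)
  B. n¹⁰ is O(n¹⁰)
  C. 1 is O(1)

Functions A and C both have the same complexity class.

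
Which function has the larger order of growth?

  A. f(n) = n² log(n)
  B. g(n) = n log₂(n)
A

f(n) = n² log(n) is O(n² log n), while g(n) = n log₂(n) is O(n log n).
Since O(n² log n) grows faster than O(n log n), f(n) dominates.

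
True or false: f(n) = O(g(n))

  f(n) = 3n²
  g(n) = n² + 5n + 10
True

f(n) = 3n² and g(n) = n² + 5n + 10 are both O(n²).
Big-O permits equal growth rates (f ≤ c·g for some c), so f(n) = O(g(n)) is true.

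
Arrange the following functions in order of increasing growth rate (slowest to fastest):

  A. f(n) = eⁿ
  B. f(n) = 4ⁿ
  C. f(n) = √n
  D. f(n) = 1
D < C < A < B

Comparing growth rates:
D = 1 is O(1)
C = √n is O(√n)
A = eⁿ is O(eⁿ)
B = 4ⁿ is O(4ⁿ)

Therefore, the order from slowest to fastest is: D < C < A < B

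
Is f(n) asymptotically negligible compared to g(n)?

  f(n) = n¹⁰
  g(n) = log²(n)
False

f(n) = n¹⁰ is O(n¹⁰), and g(n) = log²(n) is O(log² n).
Since O(n¹⁰) grows faster than or equal to O(log² n), f(n) = o(g(n)) is false.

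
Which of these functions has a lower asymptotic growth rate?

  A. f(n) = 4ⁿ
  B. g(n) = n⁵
B

f(n) = 4ⁿ is O(4ⁿ), while g(n) = n⁵ is O(n⁵).
Since O(n⁵) grows slower than O(4ⁿ), g(n) is dominated.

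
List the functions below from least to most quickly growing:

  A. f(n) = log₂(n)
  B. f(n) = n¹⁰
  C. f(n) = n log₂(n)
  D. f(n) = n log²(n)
A < C < D < B

Comparing growth rates:
A = log₂(n) is O(log n)
C = n log₂(n) is O(n log n)
D = n log²(n) is O(n log² n)
B = n¹⁰ is O(n¹⁰)

Therefore, the order from slowest to fastest is: A < C < D < B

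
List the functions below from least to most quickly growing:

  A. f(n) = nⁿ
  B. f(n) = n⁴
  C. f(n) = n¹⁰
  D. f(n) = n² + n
D < B < C < A

Comparing growth rates:
D = n² + n is O(n²)
B = n⁴ is O(n⁴)
C = n¹⁰ is O(n¹⁰)
A = nⁿ is O(nⁿ)

Therefore, the order from slowest to fastest is: D < B < C < A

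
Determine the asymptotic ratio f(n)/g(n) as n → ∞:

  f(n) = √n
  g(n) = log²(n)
∞

Since √n (O(√n)) grows faster than log²(n) (O(log² n)),
the ratio f(n)/g(n) → ∞ as n → ∞.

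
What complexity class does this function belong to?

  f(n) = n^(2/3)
O(n^(2/3))

The dominant term in n^(2/3) is n^(2/3), which is Θ(n^(2/3)).
Constants are absorbed, so the tightest bound is O(n^(2/3)).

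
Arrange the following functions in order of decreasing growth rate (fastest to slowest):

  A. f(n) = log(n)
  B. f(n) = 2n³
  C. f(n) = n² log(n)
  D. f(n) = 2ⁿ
D > B > C > A

Comparing growth rates:
D = 2ⁿ is O(2ⁿ)
B = 2n³ is O(n³)
C = n² log(n) is O(n² log n)
A = log(n) is O(log n)

Therefore, the order from fastest to slowest is: D > B > C > A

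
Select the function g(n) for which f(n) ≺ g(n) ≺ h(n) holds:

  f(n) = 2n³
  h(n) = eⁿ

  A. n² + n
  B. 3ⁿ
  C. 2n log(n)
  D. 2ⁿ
D

We need g(n) with 2n³ = o(g(n)) and g(n) = o(eⁿ), i.e. O(n³) ≺ g ≺ O(eⁿ).
Check each option:
  A. n² + n — O(n²) does not grow strictly faster than f(n)
  B. 3ⁿ — O(3ⁿ) does not grow strictly slower than h(n)
  C. 2n log(n) — O(n log n) does not grow strictly faster than f(n)
  D. 2ⁿ — O(2ⁿ) is strictly between O(n³) and O(eⁿ) ✓

Only option D (2ⁿ) lies strictly between.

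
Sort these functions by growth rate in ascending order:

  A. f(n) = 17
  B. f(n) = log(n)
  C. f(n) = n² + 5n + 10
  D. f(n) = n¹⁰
A < B < C < D

Comparing growth rates:
A = 17 is O(1)
B = log(n) is O(log n)
C = n² + 5n + 10 is O(n²)
D = n¹⁰ is O(n¹⁰)

Therefore, the order from slowest to fastest is: A < B < C < D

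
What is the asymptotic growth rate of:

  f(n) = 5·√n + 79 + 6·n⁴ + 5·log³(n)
Θ(n⁴)

Order the terms by growth rate: 79 ≺ 5·log³(n) ≺ 5·√n ≺ 6·n⁴.
The fastest-growing term 6·n⁴ dominates as n → ∞; dropping its constant factor gives Θ(n⁴).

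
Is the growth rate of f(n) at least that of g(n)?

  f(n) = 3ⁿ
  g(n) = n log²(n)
True

f(n) = 3ⁿ is O(3ⁿ), and g(n) = n log²(n) is O(n log² n).
Since O(3ⁿ) grows at least as fast as O(n log² n), f(n) = Ω(g(n)) is true.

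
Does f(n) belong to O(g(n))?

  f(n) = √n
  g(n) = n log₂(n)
True

f(n) = √n is O(√n), and g(n) = n log₂(n) is O(n log n).
Since O(√n) ⊆ O(n log n) (f grows no faster than g), f(n) = O(g(n)) is true.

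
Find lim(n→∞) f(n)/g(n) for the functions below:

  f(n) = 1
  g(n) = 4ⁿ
0

Since 1 (O(1)) grows slower than 4ⁿ (O(4ⁿ)),
the ratio f(n)/g(n) → 0 as n → ∞.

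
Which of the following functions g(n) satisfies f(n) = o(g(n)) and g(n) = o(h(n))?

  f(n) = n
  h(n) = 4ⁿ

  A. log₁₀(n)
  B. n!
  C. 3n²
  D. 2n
C

We need g(n) with n = o(g(n)) and g(n) = o(4ⁿ), i.e. O(n) ≺ g ≺ O(4ⁿ).
Check each option:
  A. log₁₀(n) — O(log n) does not grow strictly faster than f(n)
  B. n! — O(n!) does not grow strictly slower than h(n)
  C. 3n² — O(n²) is strictly between O(n) and O(4ⁿ) ✓
  D. 2n — O(n) does not grow strictly faster than f(n)

Only option C (3n²) lies strictly between.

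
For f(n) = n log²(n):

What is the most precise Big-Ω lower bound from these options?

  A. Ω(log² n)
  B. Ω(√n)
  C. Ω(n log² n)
C

f(n) = n log²(n) is Ω(n log² n).
All listed options are valid Big-Ω bounds (lower bounds),
but Ω(n log² n) is the tightest (largest valid bound).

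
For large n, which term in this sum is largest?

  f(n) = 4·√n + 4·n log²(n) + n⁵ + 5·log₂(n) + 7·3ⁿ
7·3ⁿ

Looking at each term:
  - 4·√n is O(√n)
  - 4·n log²(n) is O(n log² n)
  - n⁵ is O(n⁵)
  - 5·log₂(n) is O(log n)
  - 7·3ⁿ is O(3ⁿ)

The term 7·3ⁿ (O(3ⁿ)) grows fastest and dominates all others.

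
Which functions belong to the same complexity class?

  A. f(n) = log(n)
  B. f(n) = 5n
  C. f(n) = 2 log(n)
A and C

Examining each function:
  A. log(n) is O(log n)
  B. 5n is O(n)
  C. 2 log(n) is O(log n)

Functions A and C both have the same complexity class.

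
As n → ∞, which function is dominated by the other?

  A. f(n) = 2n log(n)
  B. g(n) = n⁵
A

f(n) = 2n log(n) is O(n log n), while g(n) = n⁵ is O(n⁵).
Since O(n log n) grows slower than O(n⁵), f(n) is dominated.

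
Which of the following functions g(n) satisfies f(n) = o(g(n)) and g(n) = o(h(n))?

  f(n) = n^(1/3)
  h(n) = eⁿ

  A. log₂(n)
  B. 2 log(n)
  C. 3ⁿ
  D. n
D

We need g(n) with n^(1/3) = o(g(n)) and g(n) = o(eⁿ), i.e. O(n^(1/3)) ≺ g ≺ O(eⁿ).
Check each option:
  A. log₂(n) — O(log n) does not grow strictly faster than f(n)
  B. 2 log(n) — O(log n) does not grow strictly faster than f(n)
  C. 3ⁿ — O(3ⁿ) does not grow strictly slower than h(n)
  D. n — O(n) is strictly between O(n^(1/3)) and O(eⁿ) ✓

Only option D (n) lies strictly between.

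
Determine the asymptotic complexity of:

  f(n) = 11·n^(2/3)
O(n^(2/3))

The dominant term in 11·n^(2/3) is 11·n^(2/3), which is Θ(n^(2/3)).
Constants are absorbed, so the tightest bound is O(n^(2/3)).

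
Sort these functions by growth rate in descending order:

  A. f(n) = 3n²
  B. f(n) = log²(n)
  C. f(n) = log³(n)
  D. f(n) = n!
D > A > C > B

Comparing growth rates:
D = n! is O(n!)
A = 3n² is O(n²)
C = log³(n) is O(log³ n)
B = log²(n) is O(log² n)

Therefore, the order from fastest to slowest is: D > A > C > B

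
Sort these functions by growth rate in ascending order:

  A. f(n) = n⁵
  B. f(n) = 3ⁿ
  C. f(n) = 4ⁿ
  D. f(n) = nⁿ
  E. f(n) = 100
E < A < B < C < D

Comparing growth rates:
E = 100 is O(1)
A = n⁵ is O(n⁵)
B = 3ⁿ is O(3ⁿ)
C = 4ⁿ is O(4ⁿ)
D = nⁿ is O(nⁿ)

Therefore, the order from slowest to fastest is: E < A < B < C < D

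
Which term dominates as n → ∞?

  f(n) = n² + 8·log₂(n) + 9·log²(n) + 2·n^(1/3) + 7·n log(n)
n²

Looking at each term:
  - n² is O(n²)
  - 8·log₂(n) is O(log n)
  - 9·log²(n) is O(log² n)
  - 2·n^(1/3) is O(n^(1/3))
  - 7·n log(n) is O(n log n)

The term n² (O(n²)) grows fastest and dominates all others.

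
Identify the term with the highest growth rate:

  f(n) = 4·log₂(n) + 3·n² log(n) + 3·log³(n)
3·n² log(n)

Looking at each term:
  - 4·log₂(n) is O(log n)
  - 3·n² log(n) is O(n² log n)
  - 3·log³(n) is O(log³ n)

The term 3·n² log(n) (O(n² log n)) grows fastest and dominates all others.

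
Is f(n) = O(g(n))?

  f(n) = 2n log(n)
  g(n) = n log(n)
True

f(n) = 2n log(n) and g(n) = n log(n) are both O(n log n).
Big-O permits equal growth rates (f ≤ c·g for some c), so f(n) = O(g(n)) is true.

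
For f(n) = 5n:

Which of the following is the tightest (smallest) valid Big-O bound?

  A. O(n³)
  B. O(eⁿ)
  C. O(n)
C

f(n) = 5n is O(n).
All listed options are valid Big-O bounds (upper bounds),
but O(n) is the tightest (smallest valid bound).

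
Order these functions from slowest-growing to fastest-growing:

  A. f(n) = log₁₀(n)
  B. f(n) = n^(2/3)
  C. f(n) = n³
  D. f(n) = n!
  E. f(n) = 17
E < A < B < C < D

Comparing growth rates:
E = 17 is O(1)
A = log₁₀(n) is O(log n)
B = n^(2/3) is O(n^(2/3))
C = n³ is O(n³)
D = n! is O(n!)

Therefore, the order from slowest to fastest is: E < A < B < C < D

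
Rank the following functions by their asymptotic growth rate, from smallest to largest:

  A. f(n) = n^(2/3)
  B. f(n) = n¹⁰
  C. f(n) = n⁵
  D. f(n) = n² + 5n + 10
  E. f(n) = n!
A < D < C < B < E

Comparing growth rates:
A = n^(2/3) is O(n^(2/3))
D = n² + 5n + 10 is O(n²)
C = n⁵ is O(n⁵)
B = n¹⁰ is O(n¹⁰)
E = n! is O(n!)

Therefore, the order from slowest to fastest is: A < D < C < B < E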